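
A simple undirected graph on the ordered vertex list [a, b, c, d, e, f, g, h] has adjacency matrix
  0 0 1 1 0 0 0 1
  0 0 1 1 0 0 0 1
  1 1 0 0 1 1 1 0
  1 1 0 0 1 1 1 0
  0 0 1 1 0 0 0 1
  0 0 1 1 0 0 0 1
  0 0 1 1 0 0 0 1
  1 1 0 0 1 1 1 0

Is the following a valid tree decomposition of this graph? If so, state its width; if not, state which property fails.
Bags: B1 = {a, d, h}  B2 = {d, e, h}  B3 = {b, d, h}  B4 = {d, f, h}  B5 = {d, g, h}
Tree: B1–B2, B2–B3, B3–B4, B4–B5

A tree decomposition must satisfy three properties: every vertex lies in some bag; for every edge, both endpoints lie together in some bag; and for every vertex, the bags containing it form a connected subtree. Here vertex c appears in no bag, so the decomposition is invalid.

No — vertex c appears in no bag.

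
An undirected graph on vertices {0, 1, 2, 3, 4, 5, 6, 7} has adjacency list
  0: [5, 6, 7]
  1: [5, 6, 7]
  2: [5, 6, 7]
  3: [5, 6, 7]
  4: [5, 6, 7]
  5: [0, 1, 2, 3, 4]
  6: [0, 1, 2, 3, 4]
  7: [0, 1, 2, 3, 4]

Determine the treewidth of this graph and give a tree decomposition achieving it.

Treewidth 3.
One such decomposition:
Bags: B1 = {2, 5, 6, 7}  B2 = {3, 5, 6, 7}  B3 = {0, 5, 6, 7}  B4 = {1, 5, 6, 7}  B5 = {4, 5, 6, 7}
Tree: B1–B2, B2–B3, B3–B4, B4–B5

The largest bag has 4 vertices, giving width 3; this decomposition certifies tw(G) ≤ 3. For the lower bound: the 4 vertex sets {2,6}, {3,5}, {7}, {0} are disjoint, each induces a connected subgraph, and every pair is joined by at least one edge of G. Contracting each set to a single vertex therefore yields K_{4} as a minor, and since treewidth is minor-monotone, tw(G) ≥ tw(K_{4}) = 3. Therefore the treewidth is 3.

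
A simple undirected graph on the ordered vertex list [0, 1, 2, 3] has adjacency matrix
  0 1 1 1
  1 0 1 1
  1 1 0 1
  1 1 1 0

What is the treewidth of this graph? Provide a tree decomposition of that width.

With just one bag of size 4, the width is 4 − 1 = 3, so tw(G) ≤ 3. For the lower bound, the 4 vertices {0, 1, 2, 3} are pairwise adjacent, and any tree decomposition puts a clique entirely inside one bag — forcing width ≥ 3. Therefore the treewidth is 3.

Treewidth 3.
One optimal decomposition is:
Bags: B1 = {0, 1, 2, 3}
Tree: (single bag)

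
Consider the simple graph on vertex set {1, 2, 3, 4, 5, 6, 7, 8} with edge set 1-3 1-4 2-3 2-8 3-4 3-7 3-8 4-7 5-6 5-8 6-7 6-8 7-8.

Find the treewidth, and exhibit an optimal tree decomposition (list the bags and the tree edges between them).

The largest bag has 3 vertices, giving width 2; this decomposition certifies tw(G) ≤ 2. On the other hand G contains the 3-clique {2, 3, 8}. A clique must lie in a single bag of any decomposition, so no decomposition can have width below 2. Therefore the treewidth is 2.

Treewidth 2.
One such decomposition:
Bags: B1 = {6, 7, 8}  B2 = {3, 7, 8}  B3 = {5, 6, 8}  B4 = {3, 4, 7}  B5 = {2, 3, 8}  B6 = {1, 3, 4}
Tree: B1–B2, B1–B3, B2–B4, B2–B5, B4–B6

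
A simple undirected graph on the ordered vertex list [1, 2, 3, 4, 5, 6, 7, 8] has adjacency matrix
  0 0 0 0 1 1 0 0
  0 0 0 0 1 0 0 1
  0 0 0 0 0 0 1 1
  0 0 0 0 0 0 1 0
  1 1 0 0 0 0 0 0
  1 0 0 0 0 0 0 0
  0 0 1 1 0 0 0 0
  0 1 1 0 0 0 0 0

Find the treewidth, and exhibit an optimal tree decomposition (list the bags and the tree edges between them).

Treewidth 1.
One optimal decomposition is:
Bags: B1 = {1, 6}  B2 = {1, 5}  B3 = {2, 5}  B4 = {2, 8}  B5 = {3, 8}  B6 = {3, 7}  B7 = {4, 7}
Tree: B1–B2, B2–B3, B3–B4, B4–B5, B5–B6, B6–B7

The largest bag has 2 vertices, giving width 1; this decomposition certifies tw(G) ≤ 1. Since G has at least one edge (e.g. 6–1), it is not an edgeless graph, so tw(G) ≥ 1. Combining the bounds, tw(G) = 1.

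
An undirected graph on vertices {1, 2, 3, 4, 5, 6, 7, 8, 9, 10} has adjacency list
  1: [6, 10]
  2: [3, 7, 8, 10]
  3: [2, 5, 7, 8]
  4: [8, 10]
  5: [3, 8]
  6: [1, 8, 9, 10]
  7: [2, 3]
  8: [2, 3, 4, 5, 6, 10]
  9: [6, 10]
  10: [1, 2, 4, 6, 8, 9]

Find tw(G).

2

A width-2 tree decomposition is:
Bags: B1 = {6, 9, 10}  B2 = {1, 6, 10}  B3 = {6, 8, 10}  B4 = {4, 8, 10}  B5 = {2, 8, 10}  B6 = {2, 3, 8}  B7 = {2, 3, 7}  B8 = {3, 5, 8}
Tree: B1–B2, B1–B3, B3–B4, B3–B5, B5–B6, B6–B7, B6–B8
Every bag has size at most 3, so the width is 3 − 1 = 2 and tw(G) ≤ 2. For the lower bound, the 3 vertices {2, 8, 10} are pairwise adjacent, and any tree decomposition puts a clique entirely inside one bag — forcing width ≥ 2. The upper and lower bounds meet at 2, so that is the treewidth.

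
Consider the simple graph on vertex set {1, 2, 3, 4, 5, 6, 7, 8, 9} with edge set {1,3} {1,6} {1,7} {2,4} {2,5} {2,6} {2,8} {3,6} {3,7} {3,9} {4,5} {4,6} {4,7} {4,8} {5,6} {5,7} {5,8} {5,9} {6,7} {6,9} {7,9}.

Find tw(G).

A width-3 tree decomposition is:
Bags: B1 = {2, 4, 5, 6}  B2 = {4, 5, 6, 7}  B3 = {5, 6, 7, 9}  B4 = {3, 6, 7, 9}  B5 = {1, 3, 6, 7}  B6 = {2, 4, 5, 8}
Tree: B1–B2, B2–B3, B3–B4, B4–B5, B1–B6
Each bag holds 4 vertices, so the decomposition has width 3, which upper-bounds the treewidth. On the other hand G contains the 4-clique {2, 4, 5, 8}. A clique must lie in a single bag of any decomposition, so no decomposition can have width below 3. The upper and lower bounds meet at 3, so that is the treewidth.

3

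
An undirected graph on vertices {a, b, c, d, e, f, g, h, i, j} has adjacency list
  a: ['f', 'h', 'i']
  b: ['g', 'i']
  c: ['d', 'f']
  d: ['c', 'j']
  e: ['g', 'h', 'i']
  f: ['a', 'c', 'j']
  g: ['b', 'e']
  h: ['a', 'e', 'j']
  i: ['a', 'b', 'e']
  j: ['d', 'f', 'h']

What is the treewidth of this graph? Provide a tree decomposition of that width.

Treewidth 2.
One optimal decomposition is:
Bags: B1 = {b, e, g}  B2 = {b, e, i}  B3 = {e, h, i}  B4 = {a, h, i}  B5 = {a, h, j}  B6 = {a, f, j}  B7 = {d, f, j}  B8 = {c, d, f}
Tree: B1–B2, B2–B3, B3–B4, B4–B5, B5–B6, B6–B7, B7–B8

The largest bag has 3 vertices, giving width 2; this decomposition certifies tw(G) ≤ 2. The edges g–b–i–e–g form a cycle, so G is not a tree and its treewidth is at least 2. Therefore the treewidth is 2.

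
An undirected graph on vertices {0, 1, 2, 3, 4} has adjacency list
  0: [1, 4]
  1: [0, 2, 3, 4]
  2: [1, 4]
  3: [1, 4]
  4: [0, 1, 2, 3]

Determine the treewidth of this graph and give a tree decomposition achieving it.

Treewidth 2.
One optimal decomposition is:
Bags: B1 = {0, 1, 4}  B2 = {1, 2, 4}  B3 = {1, 3, 4}
Tree: B1–B2, B1–B3

Every bag has size at most 3, so the width is 3 − 1 = 2 and tw(G) ≤ 2. For the lower bound, the 3 vertices {0, 1, 4} are pairwise adjacent, and any tree decomposition puts a clique entirely inside one bag — forcing width ≥ 2. The upper and lower bounds meet at 2, so that is the treewidth.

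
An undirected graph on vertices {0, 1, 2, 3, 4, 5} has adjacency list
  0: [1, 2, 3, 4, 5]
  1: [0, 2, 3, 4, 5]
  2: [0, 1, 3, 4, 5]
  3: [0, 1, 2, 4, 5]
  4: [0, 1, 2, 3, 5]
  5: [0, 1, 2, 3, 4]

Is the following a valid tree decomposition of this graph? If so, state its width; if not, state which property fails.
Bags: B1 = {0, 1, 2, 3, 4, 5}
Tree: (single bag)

Vertex coverage: the bags together contain {0, 1, 2, 3, 4, 5}, the full vertex set. Edge coverage: each edge of G has both endpoints in at least one bag. Running intersection: for every vertex, the bags containing it form a connected subtree. All three properties hold, so this is a valid tree decomposition of width max|bag| − 1 = 5, and hence tw(G) ≤ 5.

Yes; width 5.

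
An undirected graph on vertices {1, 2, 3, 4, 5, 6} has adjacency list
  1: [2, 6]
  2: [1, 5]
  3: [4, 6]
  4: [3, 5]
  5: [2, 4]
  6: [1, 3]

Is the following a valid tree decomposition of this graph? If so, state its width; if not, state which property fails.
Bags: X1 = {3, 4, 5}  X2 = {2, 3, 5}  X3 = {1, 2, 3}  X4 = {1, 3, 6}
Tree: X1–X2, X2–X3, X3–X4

Yes; width 2.

Vertex coverage: the bags together contain {1, 2, 3, 4, 5, 6}, the full vertex set. Edge coverage: each edge of G has both endpoints in at least one bag. Running intersection: for every vertex, the bags containing it form a connected subtree. All three properties hold, so this is a valid tree decomposition of width max|bag| − 1 = 2, and hence tw(G) ≤ 2.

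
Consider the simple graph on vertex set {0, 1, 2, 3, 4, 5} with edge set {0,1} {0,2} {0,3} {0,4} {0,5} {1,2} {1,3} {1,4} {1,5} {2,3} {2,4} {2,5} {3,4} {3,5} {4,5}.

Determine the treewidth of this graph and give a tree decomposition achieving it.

A single bag containing all 6 vertices is trivially a valid decomposition of width 5. On the other hand G contains the 6-clique {0, 1, 2, 3, 4, 5}. A clique must lie in a single bag of any decomposition, so no decomposition can have width below 5. Therefore the treewidth is 5.

Treewidth 5.
Bags: B1 = {0, 1, 2, 3, 4, 5}
Tree: (single bag)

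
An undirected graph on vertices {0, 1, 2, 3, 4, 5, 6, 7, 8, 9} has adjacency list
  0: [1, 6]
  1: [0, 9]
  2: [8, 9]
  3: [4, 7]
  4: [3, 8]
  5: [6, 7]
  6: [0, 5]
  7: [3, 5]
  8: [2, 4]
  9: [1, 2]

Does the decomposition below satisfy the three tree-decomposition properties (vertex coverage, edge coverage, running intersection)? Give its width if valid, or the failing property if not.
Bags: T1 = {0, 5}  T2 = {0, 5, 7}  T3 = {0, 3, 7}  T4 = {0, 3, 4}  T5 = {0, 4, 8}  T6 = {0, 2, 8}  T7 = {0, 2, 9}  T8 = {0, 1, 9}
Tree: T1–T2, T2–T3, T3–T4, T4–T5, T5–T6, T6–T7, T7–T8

No — vertex 6 appears in no bag.

A tree decomposition must satisfy three properties: every vertex lies in some bag; for every edge, both endpoints lie together in some bag; and for every vertex, the bags containing it form a connected subtree. Here vertex 6 appears in no bag, so the decomposition is invalid.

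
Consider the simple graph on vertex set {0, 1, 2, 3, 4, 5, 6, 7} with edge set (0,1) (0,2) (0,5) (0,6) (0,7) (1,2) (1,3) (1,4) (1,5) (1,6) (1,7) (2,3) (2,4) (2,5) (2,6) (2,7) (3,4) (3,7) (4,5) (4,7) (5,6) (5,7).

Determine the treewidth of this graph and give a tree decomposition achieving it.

Each bag holds 5 vertices, so the decomposition has width 4, which upper-bounds the treewidth. For the lower bound, the 5 vertices {1, 2, 3, 4, 7} are pairwise adjacent, and any tree decomposition puts a clique entirely inside one bag — forcing width ≥ 4. Therefore the treewidth is 4.

Treewidth 4.
One such decomposition:
Bags: B1 = {0, 1, 2, 5, 7}  B2 = {0, 1, 2, 5, 6}  B3 = {1, 2, 4, 5, 7}  B4 = {1, 2, 3, 4, 7}
Tree: B1–B2, B1–B3, B3–B4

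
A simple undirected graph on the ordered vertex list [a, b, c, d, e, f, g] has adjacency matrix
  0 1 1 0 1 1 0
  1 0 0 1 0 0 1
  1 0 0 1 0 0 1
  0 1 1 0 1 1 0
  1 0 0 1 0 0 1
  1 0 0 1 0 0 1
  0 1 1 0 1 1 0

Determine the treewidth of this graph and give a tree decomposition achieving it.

The largest bag has 4 vertices, giving width 3; this decomposition certifies tw(G) ≤ 3. For the lower bound: the 4 vertex sets {a,c}, {b,d}, {g}, {f} are disjoint, each induces a connected subgraph, and every pair is joined by at least one edge of G. Contracting each set to a single vertex therefore yields K_{4} as a minor, and since treewidth is minor-monotone, tw(G) ≥ tw(K_{4}) = 3. Combining the bounds, tw(G) = 3.

Treewidth 3.
One optimal decomposition is:
Bags: B1 = {a, c, d, g}  B2 = {a, b, d, g}  B3 = {a, d, f, g}  B4 = {a, d, e, g}
Tree: B1–B2, B2–B3, B3–B4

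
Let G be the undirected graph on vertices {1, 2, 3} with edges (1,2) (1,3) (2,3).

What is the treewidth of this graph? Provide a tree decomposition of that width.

Treewidth 2.
One such decomposition:
Bags: B1 = {1, 2, 3}
Tree: (single bag)

With just one bag of size 3, the width is 3 − 1 = 2, so tw(G) ≤ 2. For the lower bound, the 3 vertices {1, 2, 3} are pairwise adjacent, and any tree decomposition puts a clique entirely inside one bag — forcing width ≥ 2. Therefore the treewidth is 2.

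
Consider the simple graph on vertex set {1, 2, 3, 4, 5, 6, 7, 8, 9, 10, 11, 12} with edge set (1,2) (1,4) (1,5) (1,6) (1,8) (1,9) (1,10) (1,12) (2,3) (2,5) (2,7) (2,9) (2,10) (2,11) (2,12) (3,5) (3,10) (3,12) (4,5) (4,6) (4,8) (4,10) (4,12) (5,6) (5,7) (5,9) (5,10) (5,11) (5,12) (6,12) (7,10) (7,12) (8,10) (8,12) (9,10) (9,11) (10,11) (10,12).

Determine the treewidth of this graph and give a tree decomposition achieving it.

Each bag holds 5 vertices, so the decomposition has width 4, which upper-bounds the treewidth. Conversely, {1, 4, 8, 10, 12} is a clique of size 5, and the vertices of any clique must share a bag in every tree decomposition; so some bag has ≥ 5 vertices and tw(G) ≥ 4. Therefore the treewidth is 4.

Treewidth 4.
One optimal decomposition is:
Bags: B1 = {1, 2, 5, 10, 12}  B2 = {1, 2, 5, 9, 10}  B3 = {2, 5, 9, 10, 11}  B4 = {1, 4, 5, 10, 12}  B5 = {2, 3, 5, 10, 12}  B6 = {1, 4, 5, 6, 12}  B7 = {1, 4, 8, 10, 12}  B8 = {2, 5, 7, 10, 12}
Tree: B1–B2, B2–B3, B1–B4, B1–B5, B4–B6, B4–B7, B1–B8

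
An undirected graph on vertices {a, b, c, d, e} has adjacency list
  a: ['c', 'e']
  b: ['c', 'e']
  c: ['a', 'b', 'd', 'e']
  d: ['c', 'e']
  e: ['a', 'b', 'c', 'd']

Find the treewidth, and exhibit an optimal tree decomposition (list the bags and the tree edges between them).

Treewidth 2.
One optimal decomposition is:
Bags: B1 = {b, c, e}  B2 = {a, c, e}  B3 = {c, d, e}
Tree: B1–B2, B1–B3

Every bag has size at most 3, so the width is 3 − 1 = 2 and tw(G) ≤ 2. For the lower bound, the 3 vertices {c, d, e} are pairwise adjacent, and any tree decomposition puts a clique entirely inside one bag — forcing width ≥ 2. Hence tw(G) = 2 exactly.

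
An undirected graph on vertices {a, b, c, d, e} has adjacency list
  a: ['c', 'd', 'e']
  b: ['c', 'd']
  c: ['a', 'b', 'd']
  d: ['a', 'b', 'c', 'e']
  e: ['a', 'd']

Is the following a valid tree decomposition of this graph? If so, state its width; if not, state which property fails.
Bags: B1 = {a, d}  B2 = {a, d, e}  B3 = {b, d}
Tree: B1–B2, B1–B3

No — vertex c appears in no bag.

A tree decomposition must satisfy three properties: every vertex lies in some bag; for every edge, both endpoints lie together in some bag; and for every vertex, the bags containing it form a connected subtree. Here vertex c appears in no bag, so the decomposition is invalid.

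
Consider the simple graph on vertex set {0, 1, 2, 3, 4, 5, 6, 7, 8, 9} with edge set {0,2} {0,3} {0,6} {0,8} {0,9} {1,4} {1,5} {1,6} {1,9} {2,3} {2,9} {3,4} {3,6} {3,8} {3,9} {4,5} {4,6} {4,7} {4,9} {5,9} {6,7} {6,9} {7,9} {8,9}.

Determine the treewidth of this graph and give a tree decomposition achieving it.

The largest bag has 4 vertices, giving width 3; this decomposition certifies tw(G) ≤ 3. Conversely, {1, 4, 5, 9} is a clique of size 4, and the vertices of any clique must share a bag in every tree decomposition; so some bag has ≥ 4 vertices and tw(G) ≥ 3. The upper and lower bounds meet at 3, so that is the treewidth.

Treewidth 3.
One such decomposition:
Bags: B1 = {0, 3, 6, 9}  B2 = {0, 3, 8, 9}  B3 = {3, 4, 6, 9}  B4 = {0, 2, 3, 9}  B5 = {1, 4, 6, 9}  B6 = {1, 4, 5, 9}  B7 = {4, 6, 7, 9}
Tree: B1–B2, B1–B3, B1–B4, B3–B5, B5–B6, B5–B7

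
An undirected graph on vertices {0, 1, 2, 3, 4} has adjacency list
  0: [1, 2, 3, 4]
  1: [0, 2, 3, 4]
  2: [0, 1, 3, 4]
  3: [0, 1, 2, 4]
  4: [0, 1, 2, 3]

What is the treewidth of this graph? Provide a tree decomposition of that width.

A single bag containing all 5 vertices is trivially a valid decomposition of width 4. On the other hand G contains the 5-clique {0, 1, 2, 3, 4}. A clique must lie in a single bag of any decomposition, so no decomposition can have width below 4. Hence tw(G) = 4 exactly.

Treewidth 4.
One such decomposition:
Bags: B1 = {0, 1, 2, 3, 4}
Tree: (single bag)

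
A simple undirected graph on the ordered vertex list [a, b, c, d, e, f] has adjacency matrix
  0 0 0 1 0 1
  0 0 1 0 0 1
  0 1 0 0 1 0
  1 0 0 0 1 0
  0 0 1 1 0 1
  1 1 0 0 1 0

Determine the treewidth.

2

A width-2 tree decomposition is:
Bags: B1 = {a, d, f}  B2 = {d, e, f}  B3 = {b, e, f}  B4 = {b, c, e}
Tree: B1–B2, B2–B3, B3–B4
Each bag holds 3 vertices, so the decomposition has width 2, which upper-bounds the treewidth. The edges a–d–e–f–a form a cycle, so G is not a tree and its treewidth is at least 2. Combining the bounds, tw(G) = 2.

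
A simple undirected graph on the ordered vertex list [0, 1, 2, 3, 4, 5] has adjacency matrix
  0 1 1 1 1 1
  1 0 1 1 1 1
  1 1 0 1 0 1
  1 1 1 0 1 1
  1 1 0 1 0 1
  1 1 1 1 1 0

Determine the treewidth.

4

A width-4 tree decomposition is:
Bags: B1 = {0, 1, 2, 3, 5}  B2 = {0, 1, 3, 4, 5}
Tree: B1–B2
Each bag holds 5 vertices, so the decomposition has width 4, which upper-bounds the treewidth. For the lower bound, the 5 vertices {0, 1, 2, 3, 5} are pairwise adjacent, and any tree decomposition puts a clique entirely inside one bag — forcing width ≥ 4. Combining the bounds, tw(G) = 4.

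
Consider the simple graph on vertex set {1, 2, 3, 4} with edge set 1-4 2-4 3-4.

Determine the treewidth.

A width-1 tree decomposition is:
Bags: B1 = {1, 4}  B2 = {2, 4}  B3 = {3, 4}
Tree: B1–B2, B2–B3
Each bag holds 2 vertices, so the decomposition has width 1, which upper-bounds the treewidth. Since G has at least one edge (e.g. 1–4), it is not an edgeless graph, so tw(G) ≥ 1. The upper and lower bounds meet at 1, so that is the treewidth.

1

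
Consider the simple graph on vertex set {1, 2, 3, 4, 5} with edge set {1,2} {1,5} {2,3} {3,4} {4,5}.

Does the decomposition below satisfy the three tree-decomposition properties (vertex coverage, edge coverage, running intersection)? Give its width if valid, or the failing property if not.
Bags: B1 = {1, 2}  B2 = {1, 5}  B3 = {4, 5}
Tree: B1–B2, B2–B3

A tree decomposition must satisfy three properties: every vertex lies in some bag; for every edge, both endpoints lie together in some bag; and for every vertex, the bags containing it form a connected subtree. Here vertex 3 appears in no bag, so the decomposition is invalid.

No — vertex 3 appears in no bag.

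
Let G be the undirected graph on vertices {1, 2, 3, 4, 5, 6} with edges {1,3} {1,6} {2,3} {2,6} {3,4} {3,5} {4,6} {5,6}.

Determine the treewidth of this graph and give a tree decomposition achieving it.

The largest bag has 3 vertices, giving width 2; this decomposition certifies tw(G) ≤ 2. The edges 2–6–1–3–2 form a cycle, so G is not a tree and its treewidth is at least 2. Hence tw(G) = 2 exactly.

Treewidth 2.
One such decomposition:
Bags: B1 = {2, 3, 6}  B2 = {1, 3, 6}  B3 = {3, 5, 6}  B4 = {3, 4, 6}
Tree: B1–B2, B2–B3, B3–B4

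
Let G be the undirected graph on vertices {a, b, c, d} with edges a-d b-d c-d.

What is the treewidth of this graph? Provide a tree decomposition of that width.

Each bag holds 2 vertices, so the decomposition has width 1, which upper-bounds the treewidth. Any graph with an edge has treewidth ≥ 1, and G has the edge b–d. Hence tw(G) = 1 exactly.

Treewidth 1.
One optimal decomposition is:
Bags: B1 = {b, d}  B2 = {a, d}  B3 = {c, d}
Tree: B1–B2, B1–B3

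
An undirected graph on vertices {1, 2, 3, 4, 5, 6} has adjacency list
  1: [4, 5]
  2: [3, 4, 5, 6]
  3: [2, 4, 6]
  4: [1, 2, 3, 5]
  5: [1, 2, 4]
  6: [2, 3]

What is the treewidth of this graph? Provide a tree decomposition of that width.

Every bag has size at most 3, so the width is 3 − 1 = 2 and tw(G) ≤ 2. Conversely, {1, 4, 5} is a clique of size 3, and the vertices of any clique must share a bag in every tree decomposition; so some bag has ≥ 3 vertices and tw(G) ≥ 2. Therefore the treewidth is 2.

Treewidth 2.
One such decomposition:
Bags: B1 = {2, 3, 4}  B2 = {2, 3, 6}  B3 = {2, 4, 5}  B4 = {1, 4, 5}
Tree: B1–B2, B1–B3, B3–B4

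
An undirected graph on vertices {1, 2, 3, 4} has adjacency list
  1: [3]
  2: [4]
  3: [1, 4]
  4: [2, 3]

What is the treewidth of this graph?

A width-1 tree decomposition is:
Bags: B1 = {1, 3}  B2 = {3, 4}  B3 = {2, 4}
Tree: B1–B2, B2–B3
Every bag has size at most 2, so the width is 2 − 1 = 1 and tw(G) ≤ 1. Since G has at least one edge (e.g. 1–3), it is not an edgeless graph, so tw(G) ≥ 1. Therefore the treewidth is 1.

1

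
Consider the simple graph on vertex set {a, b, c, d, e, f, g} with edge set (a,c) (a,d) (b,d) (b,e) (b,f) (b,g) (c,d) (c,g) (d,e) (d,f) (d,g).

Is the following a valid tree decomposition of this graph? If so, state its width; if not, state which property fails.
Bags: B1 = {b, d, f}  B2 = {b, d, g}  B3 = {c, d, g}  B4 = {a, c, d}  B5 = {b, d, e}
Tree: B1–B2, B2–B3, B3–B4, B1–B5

Yes; width 2.

Checking the three conditions: (i) the bags cover all of {a, b, c, d, e, f, g}; (ii) for each edge, some bag contains both endpoints; (iii) the bags containing any fixed vertex form a subtree. All hold, so the decomposition is valid with width 3 − 1 = 2.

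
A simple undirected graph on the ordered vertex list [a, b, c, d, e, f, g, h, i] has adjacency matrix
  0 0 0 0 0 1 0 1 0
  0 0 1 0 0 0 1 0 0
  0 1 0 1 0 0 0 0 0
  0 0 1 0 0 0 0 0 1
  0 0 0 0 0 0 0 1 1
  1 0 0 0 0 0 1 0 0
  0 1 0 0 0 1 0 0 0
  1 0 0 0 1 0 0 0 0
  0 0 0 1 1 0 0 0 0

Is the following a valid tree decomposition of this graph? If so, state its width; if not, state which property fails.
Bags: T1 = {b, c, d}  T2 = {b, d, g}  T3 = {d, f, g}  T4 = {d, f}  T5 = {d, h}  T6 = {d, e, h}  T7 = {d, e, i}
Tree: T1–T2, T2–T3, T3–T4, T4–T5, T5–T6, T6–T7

No — vertex a appears in no bag.

A tree decomposition must satisfy three properties: every vertex lies in some bag; for every edge, both endpoints lie together in some bag; and for every vertex, the bags containing it form a connected subtree. Here vertex a appears in no bag, so the decomposition is invalid.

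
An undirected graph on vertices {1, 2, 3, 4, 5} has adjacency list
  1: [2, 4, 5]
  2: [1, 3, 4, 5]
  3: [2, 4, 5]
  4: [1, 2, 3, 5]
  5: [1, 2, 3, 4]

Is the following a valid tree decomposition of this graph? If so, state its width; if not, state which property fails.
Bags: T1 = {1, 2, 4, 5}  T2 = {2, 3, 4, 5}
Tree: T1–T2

Every vertex of G appears in some bag (union = {1, 2, 3, 4, 5}); every edge is covered by a bag; and for each vertex v the set of bags containing v is connected in the bag tree. The decomposition is therefore valid. The largest bag has 4 vertices, so the width is 3.

Yes; width 3.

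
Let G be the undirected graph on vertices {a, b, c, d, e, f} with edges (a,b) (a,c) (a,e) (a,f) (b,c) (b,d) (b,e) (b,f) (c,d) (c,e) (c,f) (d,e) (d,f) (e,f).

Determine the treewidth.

A width-4 tree decomposition is:
Bags: B1 = {a, b, c, e, f}  B2 = {b, c, d, e, f}
Tree: B1–B2
The largest bag has 5 vertices, giving width 4; this decomposition certifies tw(G) ≤ 4. On the other hand G contains the 5-clique {b, c, d, e, f}. A clique must lie in a single bag of any decomposition, so no decomposition can have width below 4. Combining the bounds, tw(G) = 4.

4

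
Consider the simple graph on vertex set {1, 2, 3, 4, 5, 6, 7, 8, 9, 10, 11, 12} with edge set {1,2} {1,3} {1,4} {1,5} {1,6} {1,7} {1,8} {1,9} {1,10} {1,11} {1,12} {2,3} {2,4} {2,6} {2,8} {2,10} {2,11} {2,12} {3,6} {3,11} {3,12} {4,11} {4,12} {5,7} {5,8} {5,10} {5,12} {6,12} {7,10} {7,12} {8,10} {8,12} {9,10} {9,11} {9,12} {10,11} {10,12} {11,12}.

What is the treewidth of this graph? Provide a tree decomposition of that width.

Treewidth 4.
Bags: B1 = {1, 2, 3, 11, 12}  B2 = {1, 2, 3, 6, 12}  B3 = {1, 2, 10, 11, 12}  B4 = {1, 2, 8, 10, 12}  B5 = {1, 5, 8, 10, 12}  B6 = {1, 2, 4, 11, 12}  B7 = {1, 5, 7, 10, 12}  B8 = {1, 9, 10, 11, 12}
Tree: B1–B2, B1–B3, B3–B4, B4–B5, B3–B6, B5–B7, B3–B8

Each bag holds 5 vertices, so the decomposition has width 4, which upper-bounds the treewidth. Conversely, {1, 9, 10, 11, 12} is a clique of size 5, and the vertices of any clique must share a bag in every tree decomposition; so some bag has ≥ 5 vertices and tw(G) ≥ 4. Combining the bounds, tw(G) = 4.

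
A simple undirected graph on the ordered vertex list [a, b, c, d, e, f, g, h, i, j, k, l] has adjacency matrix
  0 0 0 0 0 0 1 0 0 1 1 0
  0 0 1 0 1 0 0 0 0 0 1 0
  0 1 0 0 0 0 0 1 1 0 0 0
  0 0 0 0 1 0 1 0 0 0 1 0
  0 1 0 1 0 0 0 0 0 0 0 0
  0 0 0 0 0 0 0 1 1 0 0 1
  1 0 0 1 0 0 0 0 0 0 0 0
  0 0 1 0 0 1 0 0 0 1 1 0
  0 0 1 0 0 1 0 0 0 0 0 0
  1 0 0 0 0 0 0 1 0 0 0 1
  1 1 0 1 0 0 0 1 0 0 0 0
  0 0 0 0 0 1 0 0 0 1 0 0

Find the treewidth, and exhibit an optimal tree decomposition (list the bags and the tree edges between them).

The largest bag has 4 vertices, giving width 3; this decomposition certifies tw(G) ≤ 3. For the lower bound: the 4 vertex sets {d,e,g}, {b}, {k}, {a,c,h,j} are disjoint, each induces a connected subgraph, and every pair is joined by at least one edge of G. Contracting each set to a single vertex therefore yields K_{4} as a minor, and since treewidth is minor-monotone, tw(G) ≥ tw(K_{4}) = 3. The upper and lower bounds meet at 3, so that is the treewidth.

Treewidth 3.
One optimal decomposition is:
Bags: B1 = {b, d, e, g}  B2 = {b, d, g, k}  B3 = {a, b, g, k}  B4 = {a, b, c, k}  B5 = {a, c, h, k}  B6 = {a, c, h, j}  B7 = {c, h, i, j}  B8 = {f, h, i, j}  B9 = {f, i, j, l}
Tree: B1–B2, B2–B3, B3–B4, B4–B5, B5–B6, B6–B7, B7–B8, B8–B9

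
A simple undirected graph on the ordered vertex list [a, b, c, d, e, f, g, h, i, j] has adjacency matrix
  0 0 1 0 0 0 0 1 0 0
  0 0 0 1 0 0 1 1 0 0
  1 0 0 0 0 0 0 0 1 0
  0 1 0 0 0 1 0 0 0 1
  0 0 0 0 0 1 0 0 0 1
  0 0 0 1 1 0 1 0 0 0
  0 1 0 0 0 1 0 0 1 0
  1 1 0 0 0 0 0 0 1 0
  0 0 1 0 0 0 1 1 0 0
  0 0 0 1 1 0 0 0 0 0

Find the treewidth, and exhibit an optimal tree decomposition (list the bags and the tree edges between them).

Treewidth 2.
One optimal decomposition is:
Bags: B1 = {d, e, j}  B2 = {d, e, f}  B3 = {b, d, f}  B4 = {b, f, g}  B5 = {b, g, h}  B6 = {g, h, i}  B7 = {a, h, i}  B8 = {a, c, i}
Tree: B1–B2, B2–B3, B3–B4, B4–B5, B5–B6, B6–B7, B7–B8

The largest bag has 3 vertices, giving width 2; this decomposition certifies tw(G) ≤ 2. Since j–e–f–d–j is a cycle in G, G is not acyclic. Forests are exactly the graphs of treewidth ≤ 1, so tw(G) ≥ 2. Combining the bounds, tw(G) = 2.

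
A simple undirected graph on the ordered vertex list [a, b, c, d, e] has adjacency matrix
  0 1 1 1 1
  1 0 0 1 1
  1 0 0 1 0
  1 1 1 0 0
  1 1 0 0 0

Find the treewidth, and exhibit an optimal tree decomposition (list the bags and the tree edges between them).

Treewidth 2.
Bags: B1 = {a, b, d}  B2 = {a, c, d}  B3 = {a, b, e}
Tree: B1–B2, B1–B3

Each bag holds 3 vertices, so the decomposition has width 2, which upper-bounds the treewidth. For the lower bound, the 3 vertices {a, c, d} are pairwise adjacent, and any tree decomposition puts a clique entirely inside one bag — forcing width ≥ 2. The upper and lower bounds meet at 2, so that is the treewidth.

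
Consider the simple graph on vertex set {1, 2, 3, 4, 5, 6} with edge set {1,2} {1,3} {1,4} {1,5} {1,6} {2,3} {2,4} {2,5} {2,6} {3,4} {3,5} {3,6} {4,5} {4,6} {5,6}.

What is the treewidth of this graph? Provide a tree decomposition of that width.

A single bag containing all 6 vertices is trivially a valid decomposition of width 5. Conversely, {1, 2, 3, 4, 5, 6} is a clique of size 6, and the vertices of any clique must share a bag in every tree decomposition; so some bag has ≥ 6 vertices and tw(G) ≥ 5. The upper and lower bounds meet at 5, so that is the treewidth.

Treewidth 5.
Bags: B1 = {1, 2, 3, 4, 5, 6}
Tree: (single bag)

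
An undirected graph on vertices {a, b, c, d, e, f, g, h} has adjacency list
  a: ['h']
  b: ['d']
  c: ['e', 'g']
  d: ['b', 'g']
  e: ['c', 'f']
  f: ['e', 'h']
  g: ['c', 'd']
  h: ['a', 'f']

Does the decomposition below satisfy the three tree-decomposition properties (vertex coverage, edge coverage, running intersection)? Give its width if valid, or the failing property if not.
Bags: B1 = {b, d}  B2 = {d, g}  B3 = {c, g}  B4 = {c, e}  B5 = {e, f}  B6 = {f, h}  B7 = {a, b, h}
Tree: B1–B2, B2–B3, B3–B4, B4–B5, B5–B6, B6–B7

A tree decomposition must satisfy three properties: every vertex lies in some bag; for every edge, both endpoints lie together in some bag; and for every vertex, the bags containing it form a connected subtree. Here bags containing vertex b are not connected in the tree, so the decomposition is invalid.

No — bags containing vertex b are not connected in the tree.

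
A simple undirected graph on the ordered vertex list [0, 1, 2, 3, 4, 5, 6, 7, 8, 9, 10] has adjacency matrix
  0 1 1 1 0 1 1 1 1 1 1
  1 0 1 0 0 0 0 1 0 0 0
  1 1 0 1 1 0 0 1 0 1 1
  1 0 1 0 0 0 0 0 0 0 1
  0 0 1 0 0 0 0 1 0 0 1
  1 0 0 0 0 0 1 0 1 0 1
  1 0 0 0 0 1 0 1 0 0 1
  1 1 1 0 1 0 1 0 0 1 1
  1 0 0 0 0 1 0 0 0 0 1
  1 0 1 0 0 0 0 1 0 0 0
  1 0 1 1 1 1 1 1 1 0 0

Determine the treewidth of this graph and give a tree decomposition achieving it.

Treewidth 3.
One such decomposition:
Bags: B1 = {0, 2, 3, 10}  B2 = {0, 2, 7, 10}  B3 = {0, 2, 7, 9}  B4 = {0, 6, 7, 10}  B5 = {0, 5, 6, 10}  B6 = {0, 1, 2, 7}  B7 = {2, 4, 7, 10}  B8 = {0, 5, 8, 10}
Tree: B1–B2, B2–B3, B2–B4, B4–B5, B2–B6, B2–B7, B5–B8

The largest bag has 4 vertices, giving width 3; this decomposition certifies tw(G) ≤ 3. For the lower bound, the 4 vertices {0, 1, 2, 7} are pairwise adjacent, and any tree decomposition puts a clique entirely inside one bag — forcing width ≥ 3. Combining the bounds, tw(G) = 3.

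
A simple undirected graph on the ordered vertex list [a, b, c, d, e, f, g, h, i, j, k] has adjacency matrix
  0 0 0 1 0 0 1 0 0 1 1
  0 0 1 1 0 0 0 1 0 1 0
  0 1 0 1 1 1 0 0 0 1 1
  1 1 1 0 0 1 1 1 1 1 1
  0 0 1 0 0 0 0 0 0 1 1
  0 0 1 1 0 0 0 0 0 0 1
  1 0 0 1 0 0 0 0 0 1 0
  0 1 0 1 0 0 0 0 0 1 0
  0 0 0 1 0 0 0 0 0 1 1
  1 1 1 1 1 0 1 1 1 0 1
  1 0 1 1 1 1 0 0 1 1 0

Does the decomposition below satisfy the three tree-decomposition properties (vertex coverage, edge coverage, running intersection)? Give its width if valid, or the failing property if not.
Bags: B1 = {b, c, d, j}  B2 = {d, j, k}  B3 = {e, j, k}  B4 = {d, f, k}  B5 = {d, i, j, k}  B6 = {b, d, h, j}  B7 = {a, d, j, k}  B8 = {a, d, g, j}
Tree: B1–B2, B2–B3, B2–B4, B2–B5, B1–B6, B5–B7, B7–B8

No — edge (c,k) lies in no bag.

A tree decomposition must satisfy three properties: every vertex lies in some bag; for every edge, both endpoints lie together in some bag; and for every vertex, the bags containing it form a connected subtree. Here edge (c,k) lies in no bag, so the decomposition is invalid.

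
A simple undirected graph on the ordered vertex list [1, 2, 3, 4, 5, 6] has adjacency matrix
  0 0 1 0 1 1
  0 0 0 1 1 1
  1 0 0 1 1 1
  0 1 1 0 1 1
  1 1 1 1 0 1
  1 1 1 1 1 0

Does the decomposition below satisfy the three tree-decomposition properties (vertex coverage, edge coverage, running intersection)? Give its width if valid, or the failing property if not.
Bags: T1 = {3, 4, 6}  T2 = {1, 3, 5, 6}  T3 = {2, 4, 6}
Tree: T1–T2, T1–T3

A tree decomposition must satisfy three properties: every vertex lies in some bag; for every edge, both endpoints lie together in some bag; and for every vertex, the bags containing it form a connected subtree. Here edge (5,4) lies in no bag, so the decomposition is invalid.

No — edge (5,4) lies in no bag.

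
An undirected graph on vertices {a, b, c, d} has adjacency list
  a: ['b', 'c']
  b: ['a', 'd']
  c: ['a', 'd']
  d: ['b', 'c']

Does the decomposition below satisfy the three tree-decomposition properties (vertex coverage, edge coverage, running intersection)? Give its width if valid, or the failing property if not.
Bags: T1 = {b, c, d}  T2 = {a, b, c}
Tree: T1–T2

Yes; width 2.

Vertex coverage: the bags together contain {a, b, c, d}, the full vertex set. Edge coverage: each edge of G has both endpoints in at least one bag. Running intersection: for every vertex, the bags containing it form a connected subtree. All three properties hold, so this is a valid tree decomposition of width max|bag| − 1 = 2, and hence tw(G) ≤ 2.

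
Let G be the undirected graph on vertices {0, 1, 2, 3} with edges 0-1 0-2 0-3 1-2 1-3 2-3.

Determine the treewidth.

A width-3 tree decomposition is:
Bags: B1 = {0, 1, 2, 3}
Tree: (single bag)
With just one bag of size 4, the width is 4 − 1 = 3, so tw(G) ≤ 3. Conversely, {0, 1, 2, 3} is a clique of size 4, and the vertices of any clique must share a bag in every tree decomposition; so some bag has ≥ 4 vertices and tw(G) ≥ 3. The upper and lower bounds meet at 3, so that is the treewidth.

3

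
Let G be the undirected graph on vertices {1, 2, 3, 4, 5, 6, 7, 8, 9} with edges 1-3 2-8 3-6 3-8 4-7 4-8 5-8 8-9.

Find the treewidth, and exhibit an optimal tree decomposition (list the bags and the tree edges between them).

Treewidth 1.
One such decomposition:
Bags: B1 = {3, 8}  B2 = {5, 8}  B3 = {8, 9}  B4 = {2, 8}  B5 = {4, 8}  B6 = {3, 6}  B7 = {1, 3}  B8 = {4, 7}
Tree: B1–B2, B1–B3, B2–B4, B4–B5, B1–B6, B6–B7, B5–B8

Every bag has size at most 2, so the width is 2 − 1 = 1 and tw(G) ≤ 1. Since G has at least one edge (e.g. 8–3), it is not an edgeless graph, so tw(G) ≥ 1. Therefore the treewidth is 1.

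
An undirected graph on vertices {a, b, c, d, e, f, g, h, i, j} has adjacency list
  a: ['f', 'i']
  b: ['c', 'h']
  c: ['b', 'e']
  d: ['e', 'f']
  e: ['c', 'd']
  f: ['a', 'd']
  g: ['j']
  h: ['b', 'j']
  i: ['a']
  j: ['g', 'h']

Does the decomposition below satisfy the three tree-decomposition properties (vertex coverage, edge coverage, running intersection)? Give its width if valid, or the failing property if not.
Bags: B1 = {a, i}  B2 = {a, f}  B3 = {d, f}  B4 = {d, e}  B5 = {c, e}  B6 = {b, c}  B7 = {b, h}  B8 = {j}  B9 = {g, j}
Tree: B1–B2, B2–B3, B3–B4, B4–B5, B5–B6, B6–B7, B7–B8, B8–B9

No — edge (h,j) lies in no bag.

A tree decomposition must satisfy three properties: every vertex lies in some bag; for every edge, both endpoints lie together in some bag; and for every vertex, the bags containing it form a connected subtree. Here edge (h,j) lies in no bag, so the decomposition is invalid.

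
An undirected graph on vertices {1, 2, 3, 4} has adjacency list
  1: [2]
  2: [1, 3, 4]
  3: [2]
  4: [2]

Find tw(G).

1

A width-1 tree decomposition is:
Bags: B1 = {2, 4}  B2 = {1, 2}  B3 = {2, 3}
Tree: B1–B2, B2–B3
Each bag holds 2 vertices, so the decomposition has width 1, which upper-bounds the treewidth. G has an edge, so its treewidth is at least 1. Combining the bounds, tw(G) = 1.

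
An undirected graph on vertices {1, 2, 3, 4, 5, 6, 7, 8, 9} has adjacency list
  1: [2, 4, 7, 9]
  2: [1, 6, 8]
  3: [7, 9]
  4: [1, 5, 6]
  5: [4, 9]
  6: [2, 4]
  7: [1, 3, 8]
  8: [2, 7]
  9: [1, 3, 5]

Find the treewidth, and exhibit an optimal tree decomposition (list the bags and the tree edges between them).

Treewidth 3.
One optimal decomposition is:
Bags: B1 = {4, 5, 6, 9}  B2 = {1, 4, 6, 9}  B3 = {1, 2, 6, 9}  B4 = {1, 2, 3, 9}  B5 = {1, 2, 3, 7}  B6 = {2, 3, 7, 8}
Tree: B1–B2, B2–B3, B3–B4, B4–B5, B5–B6

The largest bag has 4 vertices, giving width 3; this decomposition certifies tw(G) ≤ 3. For the lower bound: the 4 vertex sets {4,5,6}, {9}, {1}, {2,3,7,8} are disjoint, each induces a connected subgraph, and every pair is joined by at least one edge of G. Contracting each set to a single vertex therefore yields K_{4} as a minor, and since treewidth is minor-monotone, tw(G) ≥ tw(K_{4}) = 3. Therefore the treewidth is 3.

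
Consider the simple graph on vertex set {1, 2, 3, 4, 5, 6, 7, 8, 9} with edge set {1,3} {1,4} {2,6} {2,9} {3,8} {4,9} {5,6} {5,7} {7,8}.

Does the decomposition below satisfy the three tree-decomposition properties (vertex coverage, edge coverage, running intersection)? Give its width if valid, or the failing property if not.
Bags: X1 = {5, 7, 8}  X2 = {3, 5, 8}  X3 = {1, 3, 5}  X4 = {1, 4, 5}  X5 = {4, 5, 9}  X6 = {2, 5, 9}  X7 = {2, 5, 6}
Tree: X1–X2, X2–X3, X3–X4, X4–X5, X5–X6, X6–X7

Yes; width 2.

Vertex coverage: the bags together contain {1, 2, 3, 4, 5, 6, 7, 8, 9}, the full vertex set. Edge coverage: each edge of G has both endpoints in at least one bag. Running intersection: for every vertex, the bags containing it form a connected subtree. All three properties hold, so this is a valid tree decomposition of width max|bag| − 1 = 2, and hence tw(G) ≤ 2.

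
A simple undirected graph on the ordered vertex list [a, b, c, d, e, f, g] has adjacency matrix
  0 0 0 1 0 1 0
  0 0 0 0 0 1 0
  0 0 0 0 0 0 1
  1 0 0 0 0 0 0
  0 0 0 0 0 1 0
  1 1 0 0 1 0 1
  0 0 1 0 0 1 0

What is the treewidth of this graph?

1

A width-1 tree decomposition is:
Bags: B1 = {f, g}  B2 = {c, g}  B3 = {b, f}  B4 = {a, f}  B5 = {e, f}  B6 = {a, d}
Tree: B1–B2, B1–B3, B1–B4, B4–B5, B4–B6
Every bag has size at most 2, so the width is 2 − 1 = 1 and tw(G) ≤ 1. Since G has at least one edge (e.g. g–f), it is not an edgeless graph, so tw(G) ≥ 1. Therefore the treewidth is 1.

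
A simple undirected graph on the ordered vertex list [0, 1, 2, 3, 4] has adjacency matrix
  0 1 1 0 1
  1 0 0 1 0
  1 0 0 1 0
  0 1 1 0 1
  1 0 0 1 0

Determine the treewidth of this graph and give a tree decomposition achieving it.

Every bag has size at most 3, so the width is 3 − 1 = 2 and tw(G) ≤ 2. Since 0–4–3–2–0 is a cycle in G, G is not acyclic. Forests are exactly the graphs of treewidth ≤ 1, so tw(G) ≥ 2. Hence tw(G) = 2 exactly.

Treewidth 2.
One such decomposition:
Bags: B1 = {0, 3, 4}  B2 = {0, 2, 3}  B3 = {0, 1, 3}
Tree: B1–B2, B2–B3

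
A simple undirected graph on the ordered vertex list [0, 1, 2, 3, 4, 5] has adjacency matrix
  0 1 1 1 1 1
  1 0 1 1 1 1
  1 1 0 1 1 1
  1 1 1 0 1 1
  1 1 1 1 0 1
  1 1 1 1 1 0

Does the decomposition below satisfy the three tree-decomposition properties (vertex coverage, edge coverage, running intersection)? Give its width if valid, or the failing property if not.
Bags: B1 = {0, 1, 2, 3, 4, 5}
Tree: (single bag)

Every vertex of G appears in some bag (union = {0, 1, 2, 3, 4, 5}); every edge is covered by a bag; and for each vertex v the set of bags containing v is connected in the bag tree. The decomposition is therefore valid. The largest bag has 6 vertices, so the width is 5.

Yes; width 5.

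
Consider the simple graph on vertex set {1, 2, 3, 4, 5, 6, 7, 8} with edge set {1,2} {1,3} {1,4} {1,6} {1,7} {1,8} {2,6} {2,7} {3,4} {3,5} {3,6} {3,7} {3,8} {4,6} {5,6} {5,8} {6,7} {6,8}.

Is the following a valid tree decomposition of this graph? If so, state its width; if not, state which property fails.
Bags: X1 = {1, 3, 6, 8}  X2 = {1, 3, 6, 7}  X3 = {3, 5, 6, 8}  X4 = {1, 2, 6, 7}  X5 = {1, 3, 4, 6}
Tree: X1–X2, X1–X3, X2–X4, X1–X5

Checking the three conditions: (i) the bags cover all of {1, 2, 3, 4, 5, 6, 7, 8}; (ii) for each edge, some bag contains both endpoints; (iii) the bags containing any fixed vertex form a subtree. All hold, so the decomposition is valid with width 4 − 1 = 3.

Yes; width 3.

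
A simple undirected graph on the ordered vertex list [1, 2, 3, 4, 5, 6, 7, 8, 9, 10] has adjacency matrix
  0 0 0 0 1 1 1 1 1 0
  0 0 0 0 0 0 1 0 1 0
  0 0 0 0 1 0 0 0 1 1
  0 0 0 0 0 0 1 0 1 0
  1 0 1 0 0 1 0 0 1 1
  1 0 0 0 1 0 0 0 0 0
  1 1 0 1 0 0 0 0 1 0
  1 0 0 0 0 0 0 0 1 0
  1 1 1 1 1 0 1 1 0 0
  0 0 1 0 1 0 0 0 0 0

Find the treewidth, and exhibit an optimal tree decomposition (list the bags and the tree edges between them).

Treewidth 2.
Bags: B1 = {1, 5, 6}  B2 = {1, 5, 9}  B3 = {1, 7, 9}  B4 = {3, 5, 9}  B5 = {3, 5, 10}  B6 = {2, 7, 9}  B7 = {1, 8, 9}  B8 = {4, 7, 9}
Tree: B1–B2, B2–B3, B2–B4, B4–B5, B3–B6, B3–B7, B3–B8

The largest bag has 3 vertices, giving width 2; this decomposition certifies tw(G) ≤ 2. On the other hand G contains the 3-clique {1, 8, 9}. A clique must lie in a single bag of any decomposition, so no decomposition can have width below 2. Hence tw(G) = 2 exactly.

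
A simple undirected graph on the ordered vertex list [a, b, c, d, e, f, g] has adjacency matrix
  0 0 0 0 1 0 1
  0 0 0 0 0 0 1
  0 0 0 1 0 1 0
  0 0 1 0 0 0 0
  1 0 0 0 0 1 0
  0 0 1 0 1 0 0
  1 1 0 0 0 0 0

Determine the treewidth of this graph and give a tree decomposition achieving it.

Every bag has size at most 2, so the width is 2 − 1 = 1 and tw(G) ≤ 1. Since G has at least one edge (e.g. b–g), it is not an edgeless graph, so tw(G) ≥ 1. The upper and lower bounds meet at 1, so that is the treewidth.

Treewidth 1.
One such decomposition:
Bags: B1 = {b, g}  B2 = {a, g}  B3 = {a, e}  B4 = {e, f}  B5 = {c, f}  B6 = {c, d}
Tree: B1–B2, B2–B3, B3–B4, B4–B5, B5–B6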